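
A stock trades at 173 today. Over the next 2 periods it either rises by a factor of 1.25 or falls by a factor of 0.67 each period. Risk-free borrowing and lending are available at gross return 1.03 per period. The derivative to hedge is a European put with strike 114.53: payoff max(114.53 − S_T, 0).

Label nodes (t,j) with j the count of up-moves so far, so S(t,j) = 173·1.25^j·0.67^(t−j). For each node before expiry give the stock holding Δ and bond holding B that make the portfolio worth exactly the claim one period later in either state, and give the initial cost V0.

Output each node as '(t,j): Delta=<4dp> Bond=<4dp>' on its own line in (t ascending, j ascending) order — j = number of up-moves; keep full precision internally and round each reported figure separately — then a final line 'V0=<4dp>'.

(0,0): Delta=-0.1353 Bond=28.4105
(1,0): Delta=-0.5484 Bond=77.1474
(1,1): Delta=0.0000 Bond=0.0000
V0=5.0002

Risk-neutral probability p* = (R−d)/(u−d) = (1.03−0.67)/(1.25−0.67) = 0.6207.
At expiry t=2: V(2,0)=36.8703, V(2,1)=0.0000, V(2,2)=0.0000
  t=1,j=0: stock 115.9100 → up 144.8875 (V=0.0000), down 77.6597 (V=36.8703). Price 13.5779; hedge Δ=-0.5484, bond B=77.1474.
  t=1,j=1: stock 216.2500 → up 270.3125 (V=0.0000), down 144.8875 (V=0.0000). Price 0.0000; hedge Δ=0.0000, bond B=0.0000.
  t=0,j=0: stock 173.0000 → up 216.2500 (V=0.0000), down 115.9100 (V=13.5779). Price 5.0002; hedge Δ=-0.1353, bond B=28.4105.
Each (Δ,B) replicates both successor values, so the strategy is self-financing and V0 is arbitrage-free.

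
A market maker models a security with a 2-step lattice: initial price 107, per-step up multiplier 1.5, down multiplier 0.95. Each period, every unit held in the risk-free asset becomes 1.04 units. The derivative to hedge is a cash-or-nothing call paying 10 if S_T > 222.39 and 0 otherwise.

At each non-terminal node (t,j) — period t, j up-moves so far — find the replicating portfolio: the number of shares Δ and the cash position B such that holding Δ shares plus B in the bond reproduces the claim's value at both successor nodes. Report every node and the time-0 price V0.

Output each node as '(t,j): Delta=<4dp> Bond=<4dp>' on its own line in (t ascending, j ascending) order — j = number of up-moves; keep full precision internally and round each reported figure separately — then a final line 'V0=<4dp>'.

Under the risk-neutral measure, an up-move has probability p* = (R−d)/(u−d) = 0.1636 and values discount at R = 1.04.
Payoff layer (t=2): V(2,0)=0.0000, V(2,1)=0.0000, V(2,2)=10.0000
Node (1,0) S=101.6500: V=(p*·0.0000+(1−p*)·0.0000)/1.04=0.0000; Δ=(0.0000−0.0000)/(152.4750−96.5675)=0.0000; B=V−Δ·S=0.0000
Node (1,1) S=160.5000: V=(p*·10.0000+(1−p*)·0.0000)/1.04=1.5734; Δ=(10.0000−0.0000)/(240.7500−152.4750)=0.1133; B=V−Δ·S=-16.6084
Node (0,0) S=107.0000: V=(p*·1.5734+(1−p*)·0.0000)/1.04=0.2476; Δ=(1.5734−0.0000)/(160.5000−101.6500)=0.0267; B=V−Δ·S=-2.6132
Check: Δ(0,0)·S0 + B(0,0) = 0.2476 = V0.

(0,0): Delta=0.0267 Bond=-2.6132
(1,0): Delta=0.0000 Bond=0.0000
(1,1): Delta=0.1133 Bond=-16.6084
V0=0.2476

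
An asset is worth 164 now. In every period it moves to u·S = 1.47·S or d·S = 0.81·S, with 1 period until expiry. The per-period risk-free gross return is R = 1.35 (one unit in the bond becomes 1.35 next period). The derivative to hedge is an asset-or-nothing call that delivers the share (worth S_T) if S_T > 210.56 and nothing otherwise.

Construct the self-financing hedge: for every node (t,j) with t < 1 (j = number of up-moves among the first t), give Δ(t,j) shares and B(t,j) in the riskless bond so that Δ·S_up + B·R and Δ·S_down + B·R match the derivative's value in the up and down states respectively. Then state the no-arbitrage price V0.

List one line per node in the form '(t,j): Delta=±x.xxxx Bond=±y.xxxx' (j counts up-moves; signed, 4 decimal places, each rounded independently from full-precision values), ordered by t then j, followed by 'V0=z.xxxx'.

The replicating-portfolio and risk-neutral prices coincide; use p* = (1.35−0.81)/(1.47−0.81) = 0.8182 for the latter.
Payoff layer (t=1): V(1,0)=0.0000, V(1,1)=241.0800
  t=0,j=0: stock 164.0000 → up 241.0800 (V=241.0800), down 132.8400 (V=0.0000). Price 146.1091; hedge Δ=2.2273, bond B=-219.1636.
Check: Δ(0,0)·S0 + B(0,0) = 146.1091 = V0.

(0,0): Delta=2.2273 Bond=-219.1636
V0=146.1091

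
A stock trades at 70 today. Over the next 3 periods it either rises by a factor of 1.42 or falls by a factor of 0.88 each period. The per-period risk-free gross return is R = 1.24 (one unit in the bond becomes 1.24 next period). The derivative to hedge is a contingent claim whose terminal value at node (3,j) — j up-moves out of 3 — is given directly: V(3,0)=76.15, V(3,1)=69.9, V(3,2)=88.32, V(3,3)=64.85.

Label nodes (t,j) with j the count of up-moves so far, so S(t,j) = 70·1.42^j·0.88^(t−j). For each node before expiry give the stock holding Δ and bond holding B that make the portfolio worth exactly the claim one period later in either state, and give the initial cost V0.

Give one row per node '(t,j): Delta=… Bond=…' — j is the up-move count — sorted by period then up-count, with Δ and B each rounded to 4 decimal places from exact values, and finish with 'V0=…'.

(0,0): Delta=-0.0506 Bond=43.8316
(1,0): Delta=0.2472 Bond=36.0084
(1,1): Delta=-0.1428 Bond=63.5226
(2,0): Delta=-0.2135 Bond=69.6251
(2,1): Delta=0.3900 Bond=32.1631
(2,2): Delta=-0.3079 Bond=102.0705
V0=40.2921

Risk-neutral probability p* = (R−d)/(u−d) = (1.24−0.88)/(1.42−0.88) = 0.6667.
At expiry t=3: V(3,0)=76.1500, V(3,1)=69.9000, V(3,2)=88.3200, V(3,3)=64.8500
(2,0): S=54.2080. Δ = (V_up−V_dn)/(S_up−S_dn) = (69.9000−76.1500)/(76.9754−47.7030) = -0.2135. V = [p*·69.9000 + (1−p*)·76.1500]/1.24 = 58.0511. B = V − Δ·S = 69.6251.
(2,1): S=87.4720. Δ = (V_up−V_dn)/(S_up−S_dn) = (88.3200−69.9000)/(124.2102−76.9754) = 0.3900. V = [p*·88.3200 + (1−p*)·69.9000]/1.24 = 66.2742. B = V − Δ·S = 32.1631.
(2,2): S=141.1480. Δ = (V_up−V_dn)/(S_up−S_dn) = (64.8500−88.3200)/(200.4302−124.2102) = -0.3079. V = [p*·64.8500 + (1−p*)·88.3200]/1.24 = 58.6075. B = V − Δ·S = 102.0705.
(1,0): S=61.6000. Δ = (V_up−V_dn)/(S_up−S_dn) = (66.2742−58.0511)/(87.4720−54.2080) = 0.2472. V = [p*·66.2742 + (1−p*)·58.0511]/1.24 = 51.2364. B = V − Δ·S = 36.0084.
(1,1): S=99.4000. Δ = (V_up−V_dn)/(S_up−S_dn) = (58.6075−66.2742)/(141.1480−87.4720) = -0.1428. V = [p*·58.6075 + (1−p*)·66.2742]/1.24 = 49.3251. B = V − Δ·S = 63.5226.
(0,0): S=70.0000. Δ = (V_up−V_dn)/(S_up−S_dn) = (49.3251−51.2364)/(99.4000−61.6000) = -0.0506. V = [p*·49.3251 + (1−p*)·51.2364]/1.24 = 40.2921. B = V − Δ·S = 43.8316.
Self-financing check: at every node Δ·S+B equals the discounted successor values.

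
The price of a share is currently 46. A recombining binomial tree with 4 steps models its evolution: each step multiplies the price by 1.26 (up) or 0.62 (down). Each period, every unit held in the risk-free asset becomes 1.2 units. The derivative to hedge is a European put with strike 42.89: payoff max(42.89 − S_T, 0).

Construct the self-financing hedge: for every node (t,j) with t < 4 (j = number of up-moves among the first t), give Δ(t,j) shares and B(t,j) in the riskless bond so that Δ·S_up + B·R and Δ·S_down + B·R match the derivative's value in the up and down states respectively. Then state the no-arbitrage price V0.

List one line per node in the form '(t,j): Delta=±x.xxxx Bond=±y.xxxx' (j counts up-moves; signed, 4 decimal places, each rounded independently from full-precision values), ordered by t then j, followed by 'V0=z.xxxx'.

(0,0): Delta=-0.0741 Bond=3.7609
(1,0): Delta=-0.5575 Bond=18.3006
(1,1): Delta=-0.0495 Bond=3.0867
(2,0): Delta=-1.0000 Bond=29.7847
(2,1): Delta=-0.5350 Bond=21.1513
(2,2): Delta=-0.0248 Bond=1.8992
(3,0): Delta=-1.0000 Bond=35.7417
(3,1): Delta=-1.0000 Bond=35.7417
(3,2): Delta=-0.5113 Bond=24.3098
(3,3): Delta=0.0000 Bond=0.0000
V0=0.3527

Since d<R<u, set p* = (R−d)/(u−d) = 0.9062; price each node as the discounted p*-expectation of its children.
At expiry t=4: V(4,0)=36.0929, V(4,1)=29.0765, V(4,2)=14.8174, V(4,3)=0.0000, V(4,4)=0.0000
  t=3,j=0: stock 10.9631 → up 13.8135 (V=29.0765), down 6.7971 (V=36.0929). Price 24.7786; hedge Δ=-1.0000, bond B=35.7417.
  t=3,j=1: stock 22.2798 → up 28.0726 (V=14.8174), down 13.8135 (V=29.0765). Price 13.4618; hedge Δ=-1.0000, bond B=35.7417.
  t=3,j=2: stock 45.2784 → up 57.0507 (V=0.0000), down 28.0726 (V=14.8174). Price 1.1576; hedge Δ=-0.5113, bond B=24.3098.
  t=3,j=3: stock 92.0173 → up 115.9418 (V=0.0000), down 57.0507 (V=0.0000). Price 0.0000; hedge Δ=0.0000, bond B=0.0000.
  t=2,j=0: stock 17.6824 → up 22.2798 (V=13.4618), down 10.9631 (V=24.7786). Price 12.1023; hedge Δ=-1.0000, bond B=29.7847.
  t=2,j=1: stock 35.9352 → up 45.2784 (V=1.1576), down 22.2798 (V=13.4618). Price 1.9259; hedge Δ=-0.5350, bond B=21.1513.
  t=2,j=2: stock 73.0296 → up 92.0173 (V=0.0000), down 45.2784 (V=1.1576). Price 0.0904; hedge Δ=-0.0248, bond B=1.8992.
  t=1,j=0: stock 28.5200 → up 35.9352 (V=1.9259), down 17.6824 (V=12.1023). Price 2.4000; hedge Δ=-0.5575, bond B=18.3006.
  t=1,j=1: stock 57.9600 → up 73.0296 (V=0.0904), down 35.9352 (V=1.9259). Price 0.2188; hedge Δ=-0.0495, bond B=3.0867.
  t=0,j=0: stock 46.0000 → up 57.9600 (V=0.2188), down 28.5200 (V=2.4000). Price 0.3527; hedge Δ=-0.0741, bond B=3.7609.
The time-0 hedge costs 0.3527, which is the no-arbitrage price.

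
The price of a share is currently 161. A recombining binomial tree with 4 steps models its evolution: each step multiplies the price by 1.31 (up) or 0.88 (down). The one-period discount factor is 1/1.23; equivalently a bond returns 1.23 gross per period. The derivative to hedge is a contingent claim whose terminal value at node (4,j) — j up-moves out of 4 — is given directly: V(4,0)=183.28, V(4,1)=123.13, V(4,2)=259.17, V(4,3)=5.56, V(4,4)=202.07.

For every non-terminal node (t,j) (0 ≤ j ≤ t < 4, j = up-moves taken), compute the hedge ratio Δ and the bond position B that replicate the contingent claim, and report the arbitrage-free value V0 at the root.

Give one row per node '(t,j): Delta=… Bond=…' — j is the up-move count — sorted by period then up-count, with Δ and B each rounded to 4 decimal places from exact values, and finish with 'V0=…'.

(0,0): Delta=0.1809 Bond=27.4086
(1,0): Delta=-1.3985 Bond=257.4823
(1,1): Delta=0.4234 Bond=-17.4348
(2,0): Delta=1.5095 Bond=-45.8643
(2,1): Delta=-1.8450 Bond=399.5758
(2,2): Delta=0.7717 Bond=-117.6781
(3,0): Delta=-1.2750 Bond=249.0875
(3,1): Delta=1.9370 Bond=-126.2418
(3,2): Delta=-2.4258 Bond=632.6714
(3,3): Delta=1.2626 Bond=-322.4390
V0=56.5290

Under the risk-neutral measure, an up-move has probability p* = (R−d)/(u−d) = 0.8140 and values discount at R = 1.23.
Payoff layer (t=4): V(4,0)=183.2800, V(4,1)=123.1300, V(4,2)=259.1700, V(4,3)=5.5600, V(4,4)=202.0700
(3,0): S=109.7170. Δ = (V_up−V_dn)/(S_up−S_dn) = (123.1300−183.2800)/(143.7293−96.5510) = -1.2750. V = [p*·123.1300 + (1−p*)·183.2800]/1.23 = 109.2038. B = V − Δ·S = 249.0875.
(3,1): S=163.3287. Δ = (V_up−V_dn)/(S_up−S_dn) = (259.1700−123.1300)/(213.9606−143.7293) = 1.9370. V = [p*·259.1700 + (1−p*)·123.1300]/1.23 = 190.1303. B = V − Δ·S = -126.2418.
(3,2): S=243.1370. Δ = (V_up−V_dn)/(S_up−S_dn) = (5.5600−259.1700)/(318.5095−213.9606) = -2.4258. V = [p*·5.5600 + (1−p*)·259.1700]/1.23 = 42.8807. B = V − Δ·S = 632.6714.
(3,3): S=361.9427. Δ = (V_up−V_dn)/(S_up−S_dn) = (202.0700−5.5600)/(474.1449−318.5095) = 1.2626. V = [p*·202.0700 + (1−p*)·5.5600]/1.23 = 134.5610. B = V − Δ·S = -322.4390.
(2,0): S=124.6784. Δ = (V_up−V_dn)/(S_up−S_dn) = (190.1303−109.2038)/(163.3287−109.7170) = 1.5095. V = [p*·190.1303 + (1−p*)·109.2038]/1.23 = 142.3367. B = V − Δ·S = -45.8643.
(2,1): S=185.6008. Δ = (V_up−V_dn)/(S_up−S_dn) = (42.8807−190.1303)/(243.1370−163.3287) = -1.8450. V = [p*·42.8807 + (1−p*)·190.1303]/1.23 = 57.1349. B = V − Δ·S = 399.5758.
(2,2): S=276.2921. Δ = (V_up−V_dn)/(S_up−S_dn) = (134.5610−42.8807)/(361.9427−243.1370) = 0.7717. V = [p*·134.5610 + (1−p*)·42.8807]/1.23 = 95.5319. B = V − Δ·S = -117.6781.
(1,0): S=141.6800. Δ = (V_up−V_dn)/(S_up−S_dn) = (57.1349−142.3367)/(185.6008−124.6784) = -1.3985. V = [p*·57.1349 + (1−p*)·142.3367]/1.23 = 59.3386. B = V − Δ·S = 257.4823.
(1,1): S=210.9100. Δ = (V_up−V_dn)/(S_up−S_dn) = (95.5319−57.1349)/(276.2921−185.6008) = 0.4234. V = [p*·95.5319 + (1−p*)·57.1349]/1.23 = 71.8604. B = V − Δ·S = -17.4348.
(0,0): S=161.0000. Δ = (V_up−V_dn)/(S_up−S_dn) = (71.8604−59.3386)/(210.9100−141.6800) = 0.1809. V = [p*·71.8604 + (1−p*)·59.3386]/1.23 = 56.5290. B = V − Δ·S = 27.4086.
Root portfolio cost Δ·161+B reproduces V0=56.5290.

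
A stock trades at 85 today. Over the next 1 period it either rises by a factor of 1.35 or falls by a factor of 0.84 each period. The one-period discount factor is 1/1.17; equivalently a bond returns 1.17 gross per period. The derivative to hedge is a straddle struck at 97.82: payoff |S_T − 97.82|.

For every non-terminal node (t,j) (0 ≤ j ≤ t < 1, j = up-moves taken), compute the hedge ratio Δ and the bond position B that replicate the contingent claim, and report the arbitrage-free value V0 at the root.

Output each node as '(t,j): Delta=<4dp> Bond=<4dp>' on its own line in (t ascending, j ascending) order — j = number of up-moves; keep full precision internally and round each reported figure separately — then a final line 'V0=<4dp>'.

Since d<R<u, set p* = (R−d)/(u−d) = 0.6471; price each node as the discounted p*-expectation of its children.
Terminal values V(1,·): V(1,0)=26.4200, V(1,1)=16.9300
(0,0): S=85.0000. Δ = (V_up−V_dn)/(S_up−S_dn) = (16.9300−26.4200)/(114.7500−71.4000) = -0.2189. V = [p*·16.9300 + (1−p*)·26.4200]/1.17 = 17.3328. B = V − Δ·S = 35.9407.
The time-0 hedge costs 17.3328, which is the no-arbitrage price.

(0,0): Delta=-0.2189 Bond=35.9407
V0=17.3328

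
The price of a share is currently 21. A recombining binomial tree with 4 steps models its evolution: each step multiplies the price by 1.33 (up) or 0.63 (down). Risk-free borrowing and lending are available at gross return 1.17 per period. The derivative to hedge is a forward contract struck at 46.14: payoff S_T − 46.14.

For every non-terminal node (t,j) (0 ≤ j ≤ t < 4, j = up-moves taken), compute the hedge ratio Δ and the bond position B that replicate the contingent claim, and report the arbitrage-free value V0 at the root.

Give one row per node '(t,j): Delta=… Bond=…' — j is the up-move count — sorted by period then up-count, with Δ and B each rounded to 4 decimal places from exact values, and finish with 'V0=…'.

Under the risk-neutral measure, an up-move has probability p* = (R−d)/(u−d) = 0.7714 and values discount at R = 1.17.
At expiry t=4: V(4,0)=-42.8319, V(4,1)=-39.1562, V(4,2)=-31.3964, V(4,3)=-15.0146, V(4,4)=19.5692
Node (3,0) S=5.2510: V=(p*·-39.1562+(1−p*)·-42.8319)/1.17=-34.1849; Δ=(-39.1562−-42.8319)/(6.9838−3.3081)=1.0000; B=V−Δ·S=-39.4359
Node (3,1) S=11.0854: V=(p*·-31.3964+(1−p*)·-39.1562)/1.17=-28.3505; Δ=(-31.3964−-39.1562)/(14.7436−6.9838)=1.0000; B=V−Δ·S=-39.4359
Node (3,2) S=23.4025: V=(p*·-15.0146+(1−p*)·-31.3964)/1.17=-16.0334; Δ=(-15.0146−-31.3964)/(31.1254−14.7436)=1.0000; B=V−Δ·S=-39.4359
Node (3,3) S=49.4054: V=(p*·19.5692+(1−p*)·-15.0146)/1.17=9.9695; Δ=(19.5692−-15.0146)/(65.7092−31.1254)=1.0000; B=V−Δ·S=-39.4359
Node (2,0) S=8.3349: V=(p*·-28.3505+(1−p*)·-34.1849)/1.17=-25.3710; Δ=(-28.3505−-34.1849)/(11.0854−5.2510)=1.0000; B=V−Δ·S=-33.7059
Node (2,1) S=17.5959: V=(p*·-16.0334+(1−p*)·-28.3505)/1.17=-16.1100; Δ=(-16.0334−-28.3505)/(23.4025−11.0854)=1.0000; B=V−Δ·S=-33.7059
Node (2,2) S=37.1469: V=(p*·9.9695+(1−p*)·-16.0334)/1.17=3.4410; Δ=(9.9695−-16.0334)/(49.4054−23.4025)=1.0000; B=V−Δ·S=-33.7059
Node (1,0) S=13.2300: V=(p*·-16.1100+(1−p*)·-25.3710)/1.17=-15.5785; Δ=(-16.1100−-25.3710)/(17.5959−8.3349)=1.0000; B=V−Δ·S=-28.8085
Node (1,1) S=27.9300: V=(p*·3.4410+(1−p*)·-16.1100)/1.17=-0.8785; Δ=(3.4410−-16.1100)/(37.1469−17.5959)=1.0000; B=V−Δ·S=-28.8085
Node (0,0) S=21.0000: V=(p*·-0.8785+(1−p*)·-15.5785)/1.17=-3.6226; Δ=(-0.8785−-15.5785)/(27.9300−13.2300)=1.0000; B=V−Δ·S=-24.6226
Each (Δ,B) replicates both successor values, so the strategy is self-financing and V0 is arbitrage-free.

(0,0): Delta=1.0000 Bond=-24.6226
(1,0): Delta=1.0000 Bond=-28.8085
(1,1): Delta=1.0000 Bond=-28.8085
(2,0): Delta=1.0000 Bond=-33.7059
(2,1): Delta=1.0000 Bond=-33.7059
(2,2): Delta=1.0000 Bond=-33.7059
(3,0): Delta=1.0000 Bond=-39.4359
(3,1): Delta=1.0000 Bond=-39.4359
(3,2): Delta=1.0000 Bond=-39.4359
(3,3): Delta=1.0000 Bond=-39.4359
V0=-3.6226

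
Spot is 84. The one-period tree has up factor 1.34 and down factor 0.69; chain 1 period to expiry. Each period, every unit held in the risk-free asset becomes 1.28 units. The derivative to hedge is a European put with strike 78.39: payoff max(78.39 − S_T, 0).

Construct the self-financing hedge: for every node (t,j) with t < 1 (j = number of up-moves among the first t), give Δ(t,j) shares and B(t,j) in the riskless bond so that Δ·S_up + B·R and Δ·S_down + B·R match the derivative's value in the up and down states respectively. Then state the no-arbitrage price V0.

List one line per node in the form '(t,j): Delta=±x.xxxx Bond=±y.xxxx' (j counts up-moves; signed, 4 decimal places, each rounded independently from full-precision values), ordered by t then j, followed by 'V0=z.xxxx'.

Risk-neutral probability p* = (R−d)/(u−d) = (1.28−0.69)/(1.34−0.69) = 0.9077.
Terminal payoffs: V(1,0)=20.4300, V(1,1)=0.0000
  t=0,j=0: stock 84.0000 → up 112.5600 (V=0.0000), down 57.9600 (V=20.4300). Price 1.4733; hedge Δ=-0.3742, bond B=32.9041.
Each (Δ,B) replicates both successor values, so the strategy is self-financing and V0 is arbitrage-free.

(0,0): Delta=-0.3742 Bond=32.9041
V0=1.4733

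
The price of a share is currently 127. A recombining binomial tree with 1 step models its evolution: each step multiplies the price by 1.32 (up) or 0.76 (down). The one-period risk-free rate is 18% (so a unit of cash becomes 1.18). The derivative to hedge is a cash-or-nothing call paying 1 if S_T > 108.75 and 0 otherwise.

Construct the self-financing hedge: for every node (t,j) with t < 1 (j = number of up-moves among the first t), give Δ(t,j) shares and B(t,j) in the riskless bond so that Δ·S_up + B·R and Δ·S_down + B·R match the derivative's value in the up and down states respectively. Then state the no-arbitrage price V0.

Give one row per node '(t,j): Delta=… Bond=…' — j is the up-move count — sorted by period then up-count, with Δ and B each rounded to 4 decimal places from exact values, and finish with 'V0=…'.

The replicating-portfolio and risk-neutral prices coincide; use p* = (1.18−0.76)/(1.32−0.76) = 0.7500 for the latter.
Terminal values V(1,·): V(1,0)=0.0000, V(1,1)=1.0000
(0,0): S=127.0000. Δ = (V_up−V_dn)/(S_up−S_dn) = (1.0000−0.0000)/(167.6400−96.5200) = 0.0141. V = [p*·1.0000 + (1−p*)·0.0000]/1.18 = 0.6356. B = V − Δ·S = -1.1501.
Self-financing check: at every node Δ·S+B equals the discounted successor values.

(0,0): Delta=0.0141 Bond=-1.1501
V0=0.6356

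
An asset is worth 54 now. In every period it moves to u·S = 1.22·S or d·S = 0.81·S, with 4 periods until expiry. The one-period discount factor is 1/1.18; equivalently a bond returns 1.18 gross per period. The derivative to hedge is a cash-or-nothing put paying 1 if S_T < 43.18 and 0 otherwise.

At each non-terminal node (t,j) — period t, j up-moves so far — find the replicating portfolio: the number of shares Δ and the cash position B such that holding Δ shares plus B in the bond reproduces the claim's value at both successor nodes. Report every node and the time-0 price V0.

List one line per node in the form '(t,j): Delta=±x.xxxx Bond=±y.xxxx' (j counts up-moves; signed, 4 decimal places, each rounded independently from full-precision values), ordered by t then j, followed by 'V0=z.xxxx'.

Risk-neutral probability p* = (R−d)/(u−d) = (1.18−0.81)/(1.22−0.81) = 0.9024.
Terminal payoffs: V(4,0)=1.0000, V(4,1)=1.0000, V(4,2)=0.0000, V(4,3)=0.0000, V(4,4)=0.0000
(3,0): S=28.6978. Δ = (V_up−V_dn)/(S_up−S_dn) = (1.0000−1.0000)/(35.0113−23.2452) = 0.0000. V = [p*·1.0000 + (1−p*)·1.0000]/1.18 = 0.8475. B = V − Δ·S = 0.8475.
(3,1): S=43.2239. Δ = (V_up−V_dn)/(S_up−S_dn) = (0.0000−1.0000)/(52.7331−35.0113) = -0.0564. V = [p*·0.0000 + (1−p*)·1.0000]/1.18 = 0.0827. B = V − Δ·S = 2.5217.
(3,2): S=65.1026. Δ = (V_up−V_dn)/(S_up−S_dn) = (0.0000−0.0000)/(79.4252−52.7331) = 0.0000. V = [p*·0.0000 + (1−p*)·0.0000]/1.18 = 0.0000. B = V − Δ·S = 0.0000.
(3,3): S=98.0558. Δ = (V_up−V_dn)/(S_up−S_dn) = (0.0000−0.0000)/(119.6281−79.4252) = 0.0000. V = [p*·0.0000 + (1−p*)·0.0000]/1.18 = 0.0000. B = V − Δ·S = 0.0000.
(2,0): S=35.4294. Δ = (V_up−V_dn)/(S_up−S_dn) = (0.0827−0.8475)/(43.2239−28.6978) = -0.0526. V = [p*·0.0827 + (1−p*)·0.8475]/1.18 = 0.1333. B = V − Δ·S = 1.9986.
(2,1): S=53.3628. Δ = (V_up−V_dn)/(S_up−S_dn) = (0.0000−0.0827)/(65.1026−43.2239) = -0.0038. V = [p*·0.0000 + (1−p*)·0.0827]/1.18 = 0.0068. B = V − Δ·S = 0.2085.
(2,2): S=80.3736. Δ = (V_up−V_dn)/(S_up−S_dn) = (0.0000−0.0000)/(98.0558−65.1026) = 0.0000. V = [p*·0.0000 + (1−p*)·0.0000]/1.18 = 0.0000. B = V − Δ·S = 0.0000.
(1,0): S=43.7400. Δ = (V_up−V_dn)/(S_up−S_dn) = (0.0068−0.1333)/(53.3628−35.4294) = -0.0071. V = [p*·0.0068 + (1−p*)·0.1333]/1.18 = 0.0162. B = V − Δ·S = 0.3247.
(1,1): S=65.8800. Δ = (V_up−V_dn)/(S_up−S_dn) = (0.0000−0.0068)/(80.3736−53.3628) = -0.0003. V = [p*·0.0000 + (1−p*)·0.0068]/1.18 = 0.0006. B = V − Δ·S = 0.0172.
(0,0): S=54.0000. Δ = (V_up−V_dn)/(S_up−S_dn) = (0.0006−0.0162)/(65.8800−43.7400) = -0.0007. V = [p*·0.0006 + (1−p*)·0.0162]/1.18 = 0.0018. B = V − Δ·S = 0.0400.
Check: Δ(0,0)·S0 + B(0,0) = 0.0018 = V0.

(0,0): Delta=-0.0007 Bond=0.0400
(1,0): Delta=-0.0071 Bond=0.3247
(1,1): Delta=-0.0003 Bond=0.0172
(2,0): Delta=-0.0526 Bond=1.9986
(2,1): Delta=-0.0038 Bond=0.2085
(2,2): Delta=0.0000 Bond=0.0000
(3,0): Delta=0.0000 Bond=0.8475
(3,1): Delta=-0.0564 Bond=2.5217
(3,2): Delta=0.0000 Bond=0.0000
(3,3): Delta=0.0000 Bond=0.0000
V0=0.0018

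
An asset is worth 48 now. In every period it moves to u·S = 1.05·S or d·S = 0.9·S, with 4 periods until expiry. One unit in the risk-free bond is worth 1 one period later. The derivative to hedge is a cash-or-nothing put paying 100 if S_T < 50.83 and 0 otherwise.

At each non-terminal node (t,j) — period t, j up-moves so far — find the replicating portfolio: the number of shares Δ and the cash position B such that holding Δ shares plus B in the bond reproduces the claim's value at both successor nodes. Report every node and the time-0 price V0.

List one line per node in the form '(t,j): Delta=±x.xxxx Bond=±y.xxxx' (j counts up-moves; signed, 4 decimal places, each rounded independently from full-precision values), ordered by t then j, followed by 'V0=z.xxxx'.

(0,0): Delta=-4.1152 Bond=277.7778
(1,0): Delta=0.0000 Bond=100.0000
(1,1): Delta=-5.8789 Bond=366.6667
(2,0): Delta=0.0000 Bond=100.0000
(2,1): Delta=0.0000 Bond=100.0000
(2,2): Delta=-8.3984 Bond=500.0000
(3,0): Delta=0.0000 Bond=100.0000
(3,1): Delta=0.0000 Bond=100.0000
(3,2): Delta=0.0000 Bond=100.0000
(3,3): Delta=-11.9977 Bond=700.0000
V0=80.2469

The replicating-portfolio and risk-neutral prices coincide; use p* = (1−0.9)/(1.05−0.9) = 0.6667 for the latter.
Payoff layer (t=4): V(4,0)=100.0000, V(4,1)=100.0000, V(4,2)=100.0000, V(4,3)=100.0000, V(4,4)=0.0000
Node (3,0) S=34.9920: V=(p*·100.0000+(1−p*)·100.0000)/1=100.0000; Δ=(100.0000−100.0000)/(36.7416−31.4928)=0.0000; B=V−Δ·S=100.0000
Node (3,1) S=40.8240: V=(p*·100.0000+(1−p*)·100.0000)/1=100.0000; Δ=(100.0000−100.0000)/(42.8652−36.7416)=0.0000; B=V−Δ·S=100.0000
Node (3,2) S=47.6280: V=(p*·100.0000+(1−p*)·100.0000)/1=100.0000; Δ=(100.0000−100.0000)/(50.0094−42.8652)=0.0000; B=V−Δ·S=100.0000
Node (3,3) S=55.5660: V=(p*·0.0000+(1−p*)·100.0000)/1=33.3333; Δ=(0.0000−100.0000)/(58.3443−50.0094)=-11.9977; B=V−Δ·S=700.0000
Node (2,0) S=38.8800: V=(p*·100.0000+(1−p*)·100.0000)/1=100.0000; Δ=(100.0000−100.0000)/(40.8240−34.9920)=0.0000; B=V−Δ·S=100.0000
Node (2,1) S=45.3600: V=(p*·100.0000+(1−p*)·100.0000)/1=100.0000; Δ=(100.0000−100.0000)/(47.6280−40.8240)=0.0000; B=V−Δ·S=100.0000
Node (2,2) S=52.9200: V=(p*·33.3333+(1−p*)·100.0000)/1=55.5556; Δ=(33.3333−100.0000)/(55.5660−47.6280)=-8.3984; B=V−Δ·S=500.0000
Node (1,0) S=43.2000: V=(p*·100.0000+(1−p*)·100.0000)/1=100.0000; Δ=(100.0000−100.0000)/(45.3600−38.8800)=0.0000; B=V−Δ·S=100.0000
Node (1,1) S=50.4000: V=(p*·55.5556+(1−p*)·100.0000)/1=70.3704; Δ=(55.5556−100.0000)/(52.9200−45.3600)=-5.8789; B=V−Δ·S=366.6667
Node (0,0) S=48.0000: V=(p*·70.3704+(1−p*)·100.0000)/1=80.2469; Δ=(70.3704−100.0000)/(50.4000−43.2000)=-4.1152; B=V−Δ·S=277.7778
Root portfolio cost Δ·48+B reproduces V0=80.2469.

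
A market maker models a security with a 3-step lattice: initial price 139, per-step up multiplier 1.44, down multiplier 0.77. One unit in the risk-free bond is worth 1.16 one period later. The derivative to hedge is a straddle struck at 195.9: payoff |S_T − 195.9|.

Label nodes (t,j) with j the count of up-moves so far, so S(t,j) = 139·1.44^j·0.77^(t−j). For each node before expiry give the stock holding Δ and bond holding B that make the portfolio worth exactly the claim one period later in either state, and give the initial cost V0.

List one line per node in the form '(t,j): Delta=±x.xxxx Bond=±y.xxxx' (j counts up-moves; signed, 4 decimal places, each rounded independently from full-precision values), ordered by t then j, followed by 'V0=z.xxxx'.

No-arbitrage ⇒ martingale measure with p* = (R−d)/(u−d) = 0.5821.
Terminal payoffs: V(3,0)=132.4419, V(3,1)=77.2251, V(3,2)=26.0374, V(3,3)=219.1518
(2,0): S=82.4131. Δ = (V_up−V_dn)/(S_up−S_dn) = (77.2251−132.4419)/(118.6749−63.4581) = -1.0000. V = [p*·77.2251 + (1−p*)·132.4419]/1.16 = 86.4662. B = V − Δ·S = 168.8793.
(2,1): S=154.1232. Δ = (V_up−V_dn)/(S_up−S_dn) = (26.0374−77.2251)/(221.9374−118.6749) = -0.4957. V = [p*·26.0374 + (1−p*)·77.2251]/1.16 = 40.8873. B = V − Δ·S = 117.2869.
(2,2): S=288.2304. Δ = (V_up−V_dn)/(S_up−S_dn) = (219.1518−26.0374)/(415.0518−221.9374) = 1.0000. V = [p*·219.1518 + (1−p*)·26.0374]/1.16 = 119.3511. B = V − Δ·S = -168.8793.
(1,0): S=107.0300. Δ = (V_up−V_dn)/(S_up−S_dn) = (40.8873−86.4662)/(154.1232−82.4131) = -0.6356. V = [p*·40.8873 + (1−p*)·86.4662]/1.16 = 51.6683. B = V − Δ·S = 119.6965.
(1,1): S=200.1600. Δ = (V_up−V_dn)/(S_up−S_dn) = (119.3511−40.8873)/(288.2304−154.1232) = 0.5851. V = [p*·119.3511 + (1−p*)·40.8873]/1.16 = 74.6209. B = V − Δ·S = -42.4892.
(0,0): S=139.0000. Δ = (V_up−V_dn)/(S_up−S_dn) = (74.6209−51.6683)/(200.1600−107.0300) = 0.2465. V = [p*·74.6209 + (1−p*)·51.6683]/1.16 = 56.0593. B = V − Δ·S = 21.8016.
Root portfolio cost Δ·139+B reproduces V0=56.0593.

(0,0): Delta=0.2465 Bond=21.8016
(1,0): Delta=-0.6356 Bond=119.6965
(1,1): Delta=0.5851 Bond=-42.4892
(2,0): Delta=-1.0000 Bond=168.8793
(2,1): Delta=-0.4957 Bond=117.2869
(2,2): Delta=1.0000 Bond=-168.8793
V0=56.0593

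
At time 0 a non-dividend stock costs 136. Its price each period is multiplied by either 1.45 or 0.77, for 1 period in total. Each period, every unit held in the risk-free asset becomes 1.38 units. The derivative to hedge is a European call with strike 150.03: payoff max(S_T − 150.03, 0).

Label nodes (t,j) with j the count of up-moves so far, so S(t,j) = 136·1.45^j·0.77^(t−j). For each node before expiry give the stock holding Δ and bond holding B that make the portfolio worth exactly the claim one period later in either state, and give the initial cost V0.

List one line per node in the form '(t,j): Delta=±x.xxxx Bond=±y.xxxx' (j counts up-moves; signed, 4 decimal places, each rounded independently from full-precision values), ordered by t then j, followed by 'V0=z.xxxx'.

(0,0): Delta=0.5101 Bond=-38.7051
V0=30.6625

The replicating-portfolio and risk-neutral prices coincide; use p* = (1.38−0.77)/(1.45−0.77) = 0.8971 for the latter.
At expiry t=1: V(1,0)=0.0000, V(1,1)=47.1700
  t=0,j=0: stock 136.0000 → up 197.2000 (V=47.1700), down 104.7200 (V=0.0000). Price 30.6625; hedge Δ=0.5101, bond B=-38.7051.
Check: Δ(0,0)·S0 + B(0,0) = 30.6625 = V0.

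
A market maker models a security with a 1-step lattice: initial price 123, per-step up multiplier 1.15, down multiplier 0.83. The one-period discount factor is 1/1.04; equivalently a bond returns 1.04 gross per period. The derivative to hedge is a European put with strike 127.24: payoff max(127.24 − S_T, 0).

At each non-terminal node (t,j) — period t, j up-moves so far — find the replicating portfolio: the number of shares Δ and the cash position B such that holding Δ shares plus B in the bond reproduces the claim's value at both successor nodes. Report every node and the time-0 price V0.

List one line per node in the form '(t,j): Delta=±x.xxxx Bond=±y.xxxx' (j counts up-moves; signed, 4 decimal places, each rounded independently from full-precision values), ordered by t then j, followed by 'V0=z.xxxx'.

The replicating-portfolio and risk-neutral prices coincide; use p* = (1.04−0.83)/(1.15−0.83) = 0.6563 for the latter.
At expiry t=1: V(1,0)=25.1500, V(1,1)=0.0000
(0,0): S=123.0000. Δ = (V_up−V_dn)/(S_up−S_dn) = (0.0000−25.1500)/(141.4500−102.0900) = -0.6390. V = [p*·0.0000 + (1−p*)·25.1500]/1.04 = 8.3128. B = V − Δ·S = 86.9066.
Check: Δ(0,0)·S0 + B(0,0) = 8.3128 = V0.

(0,0): Delta=-0.6390 Bond=86.9066
V0=8.3128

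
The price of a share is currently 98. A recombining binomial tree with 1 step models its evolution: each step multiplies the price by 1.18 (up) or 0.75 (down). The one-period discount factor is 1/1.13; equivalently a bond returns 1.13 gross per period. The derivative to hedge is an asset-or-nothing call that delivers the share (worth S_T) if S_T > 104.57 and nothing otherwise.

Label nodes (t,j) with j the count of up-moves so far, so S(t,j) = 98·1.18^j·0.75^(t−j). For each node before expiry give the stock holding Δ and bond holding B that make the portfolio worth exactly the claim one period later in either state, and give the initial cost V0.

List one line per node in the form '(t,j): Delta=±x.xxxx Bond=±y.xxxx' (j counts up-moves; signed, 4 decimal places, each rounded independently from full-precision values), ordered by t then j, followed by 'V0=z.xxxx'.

(0,0): Delta=2.7442 Bond=-178.4935
V0=90.4367

Since d<R<u, set p* = (R−d)/(u−d) = 0.8837; price each node as the discounted p*-expectation of its children.
Terminal values V(1,·): V(1,0)=0.0000, V(1,1)=115.6400
(0,0): S=98.0000. Δ = (V_up−V_dn)/(S_up−S_dn) = (115.6400−0.0000)/(115.6400−73.5000) = 2.7442. V = [p*·115.6400 + (1−p*)·0.0000]/1.13 = 90.4367. B = V − Δ·S = -178.4935.
The time-0 hedge costs 90.4367, which is the no-arbitrage price.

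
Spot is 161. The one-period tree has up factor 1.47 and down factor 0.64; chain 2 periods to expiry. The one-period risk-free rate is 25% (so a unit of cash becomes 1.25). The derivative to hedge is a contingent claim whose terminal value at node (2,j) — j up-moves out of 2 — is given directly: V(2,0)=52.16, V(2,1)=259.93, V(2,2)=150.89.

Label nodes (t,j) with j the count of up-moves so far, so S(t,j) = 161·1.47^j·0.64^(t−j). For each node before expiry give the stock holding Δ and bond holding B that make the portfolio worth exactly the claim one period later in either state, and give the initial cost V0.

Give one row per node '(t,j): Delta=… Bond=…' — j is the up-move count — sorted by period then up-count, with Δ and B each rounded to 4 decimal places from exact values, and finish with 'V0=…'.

(0,0): Delta=-0.1501 Bond=143.4794
(1,0): Delta=2.4294 Bond=-86.4386
(1,1): Delta=-0.5551 Bond=275.2072
V0=119.3192

Since d<R<u, set p* = (R−d)/(u−d) = 0.7349; price each node as the discounted p*-expectation of its children.
At expiry t=2: V(2,0)=52.1600, V(2,1)=259.9300, V(2,2)=150.8900
  t=1,j=0: stock 103.0400 → up 151.4688 (V=259.9300), down 65.9456 (V=52.1600). Price 163.8867; hedge Δ=2.4294, bond B=-86.4386.
  t=1,j=1: stock 236.6700 → up 347.9049 (V=150.8900), down 151.4688 (V=259.9300). Price 143.8337; hedge Δ=-0.5551, bond B=275.2072.
  t=0,j=0: stock 161.0000 → up 236.6700 (V=143.8337), down 103.0400 (V=163.8867). Price 119.3192; hedge Δ=-0.1501, bond B=143.4794.
Self-financing check: at every node Δ·S+B equals the discounted successor values.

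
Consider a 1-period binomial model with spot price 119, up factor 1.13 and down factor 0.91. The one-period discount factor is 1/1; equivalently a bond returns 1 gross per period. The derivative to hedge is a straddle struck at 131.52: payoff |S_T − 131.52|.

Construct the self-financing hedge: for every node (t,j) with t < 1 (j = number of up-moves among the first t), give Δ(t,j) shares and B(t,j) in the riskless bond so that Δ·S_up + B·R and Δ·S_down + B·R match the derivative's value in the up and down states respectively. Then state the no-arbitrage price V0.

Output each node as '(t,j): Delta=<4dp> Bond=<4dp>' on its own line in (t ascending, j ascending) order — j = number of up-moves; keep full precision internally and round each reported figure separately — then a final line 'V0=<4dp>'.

Under the risk-neutral measure, an up-move has probability p* = (R−d)/(u−d) = 0.4091 and values discount at R = 1.
Terminal values V(1,·): V(1,0)=23.2300, V(1,1)=2.9500
(0,0): S=119.0000. Δ = (V_up−V_dn)/(S_up−S_dn) = (2.9500−23.2300)/(134.4700−108.2900) = -0.7746. V = [p*·2.9500 + (1−p*)·23.2300]/1 = 14.9336. B = V − Δ·S = 107.1155.
Self-financing check: at every node Δ·S+B equals the discounted successor values.

(0,0): Delta=-0.7746 Bond=107.1155
V0=14.9336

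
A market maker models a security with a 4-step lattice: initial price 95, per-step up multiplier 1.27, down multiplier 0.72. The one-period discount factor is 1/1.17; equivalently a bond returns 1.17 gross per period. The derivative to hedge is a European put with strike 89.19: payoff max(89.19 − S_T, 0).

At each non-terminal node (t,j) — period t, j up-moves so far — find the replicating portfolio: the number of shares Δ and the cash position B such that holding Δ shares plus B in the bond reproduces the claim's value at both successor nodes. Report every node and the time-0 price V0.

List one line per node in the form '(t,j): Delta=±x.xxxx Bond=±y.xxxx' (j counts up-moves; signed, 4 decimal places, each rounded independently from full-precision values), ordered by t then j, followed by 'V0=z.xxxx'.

(0,0): Delta=-0.0773 Bond=8.5386
(1,0): Delta=-0.3381 Bond=27.8267
(1,1): Delta=-0.0445 Bond=6.0265
(2,0): Delta=-1.0000 Bond=65.1545
(2,1): Delta=-0.2547 Bond=25.3134
(2,2): Delta=-0.0180 Bond=2.9927
(3,0): Delta=-1.0000 Bond=76.2308
(3,1): Delta=-1.0000 Bond=76.2308
(3,2): Delta=-0.1608 Bond=19.2580
(3,3): Delta=0.0000 Bond=0.0000
V0=1.1921

No-arbitrage ⇒ martingale measure with p* = (R−d)/(u−d) = 0.8182.
Payoff layer (t=4): V(4,0)=63.6598, V(4,1)=44.1576, V(4,2)=9.7579, V(4,3)=0.0000, V(4,4)=0.0000
(3,0): S=35.4586. Δ = (V_up−V_dn)/(S_up−S_dn) = (44.1576−63.6598)/(45.0324−25.5302) = -1.0000. V = [p*·44.1576 + (1−p*)·63.6598]/1.17 = 40.7722. B = V − Δ·S = 76.2308.
(3,1): S=62.5450. Δ = (V_up−V_dn)/(S_up−S_dn) = (9.7579−44.1576)/(79.4321−45.0324) = -1.0000. V = [p*·9.7579 + (1−p*)·44.1576]/1.17 = 13.6858. B = V − Δ·S = 76.2308.
(3,2): S=110.3224. Δ = (V_up−V_dn)/(S_up−S_dn) = (0.0000−9.7579)/(140.1094−79.4321) = -0.1608. V = [p*·0.0000 + (1−p*)·9.7579]/1.17 = 1.5164. B = V − Δ·S = 19.2580.
(3,3): S=194.5964. Δ = (V_up−V_dn)/(S_up−S_dn) = (0.0000−0.0000)/(247.1374−140.1094) = 0.0000. V = [p*·0.0000 + (1−p*)·0.0000]/1.17 = 0.0000. B = V − Δ·S = 0.0000.
(2,0): S=49.2480. Δ = (V_up−V_dn)/(S_up−S_dn) = (13.6858−40.7722)/(62.5450−35.4586) = -1.0000. V = [p*·13.6858 + (1−p*)·40.7722]/1.17 = 15.9065. B = V − Δ·S = 65.1545.
(2,1): S=86.8680. Δ = (V_up−V_dn)/(S_up−S_dn) = (1.5164−13.6858)/(110.3224−62.5450) = -0.2547. V = [p*·1.5164 + (1−p*)·13.6858]/1.17 = 3.1872. B = V − Δ·S = 25.3134.
(2,2): S=153.2255. Δ = (V_up−V_dn)/(S_up−S_dn) = (0.0000−1.5164)/(194.5964−110.3224) = -0.0180. V = [p*·0.0000 + (1−p*)·1.5164]/1.17 = 0.2356. B = V − Δ·S = 2.9927.
(1,0): S=68.4000. Δ = (V_up−V_dn)/(S_up−S_dn) = (3.1872−15.9065)/(86.8680−49.2480) = -0.3381. V = [p*·3.1872 + (1−p*)·15.9065]/1.17 = 4.7007. B = V − Δ·S = 27.8267.
(1,1): S=120.6500. Δ = (V_up−V_dn)/(S_up−S_dn) = (0.2356−3.1872)/(153.2255−86.8680) = -0.0445. V = [p*·0.2356 + (1−p*)·3.1872]/1.17 = 0.6601. B = V − Δ·S = 6.0265.
(0,0): S=95.0000. Δ = (V_up−V_dn)/(S_up−S_dn) = (0.6601−4.7007)/(120.6500−68.4000) = -0.0773. V = [p*·0.6601 + (1−p*)·4.7007]/1.17 = 1.1921. B = V − Δ·S = 8.5386.
Root portfolio cost Δ·95+B reproduces V0=1.1921.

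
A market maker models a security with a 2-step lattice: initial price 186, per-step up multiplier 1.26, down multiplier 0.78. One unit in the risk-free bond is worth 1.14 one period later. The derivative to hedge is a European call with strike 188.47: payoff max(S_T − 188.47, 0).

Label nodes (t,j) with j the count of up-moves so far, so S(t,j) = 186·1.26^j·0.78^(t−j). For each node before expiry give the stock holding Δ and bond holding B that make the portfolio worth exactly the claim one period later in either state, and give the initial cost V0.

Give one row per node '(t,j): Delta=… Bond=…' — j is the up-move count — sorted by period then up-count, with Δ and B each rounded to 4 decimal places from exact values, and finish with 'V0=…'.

The replicating-portfolio and risk-neutral prices coincide; use p* = (1.14−0.78)/(1.26−0.78) = 0.7500 for the latter.
Payoff layer (t=2): V(2,0)=0.0000, V(2,1)=0.0000, V(2,2)=106.8236
  t=1,j=0: stock 145.0800 → up 182.8008 (V=0.0000), down 113.1624 (V=0.0000). Price 0.0000; hedge Δ=0.0000, bond B=0.0000.
  t=1,j=1: stock 234.3600 → up 295.2936 (V=106.8236), down 182.8008 (V=0.0000). Price 70.2787; hedge Δ=0.9496, bond B=-152.2705.
  t=0,j=0: stock 186.0000 → up 234.3600 (V=70.2787), down 145.0800 (V=0.0000). Price 46.2360; hedge Δ=0.7872, bond B=-100.1779.
The time-0 hedge costs 46.2360, which is the no-arbitrage price.

(0,0): Delta=0.7872 Bond=-100.1779
(1,0): Delta=0.0000 Bond=0.0000
(1,1): Delta=0.9496 Bond=-152.2705
V0=46.2360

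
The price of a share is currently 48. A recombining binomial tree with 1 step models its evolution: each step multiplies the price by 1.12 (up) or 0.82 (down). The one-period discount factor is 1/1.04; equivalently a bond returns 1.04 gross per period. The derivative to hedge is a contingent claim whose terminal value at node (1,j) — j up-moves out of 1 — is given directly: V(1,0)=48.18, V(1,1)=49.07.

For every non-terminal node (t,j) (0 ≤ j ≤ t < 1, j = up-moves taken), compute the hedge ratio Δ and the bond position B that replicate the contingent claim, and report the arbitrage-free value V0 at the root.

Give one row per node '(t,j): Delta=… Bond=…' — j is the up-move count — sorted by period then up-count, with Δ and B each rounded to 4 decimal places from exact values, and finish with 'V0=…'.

No-arbitrage ⇒ martingale measure with p* = (R−d)/(u−d) = 0.7333.
Terminal payoffs: V(1,0)=48.1800, V(1,1)=49.0700
(0,0): S=48.0000. Δ = (V_up−V_dn)/(S_up−S_dn) = (49.0700−48.1800)/(53.7600−39.3600) = 0.0618. V = [p*·49.0700 + (1−p*)·48.1800]/1.04 = 46.9545. B = V − Δ·S = 43.9878.
Check: Δ(0,0)·S0 + B(0,0) = 46.9545 = V0.

(0,0): Delta=0.0618 Bond=43.9878
V0=46.9545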